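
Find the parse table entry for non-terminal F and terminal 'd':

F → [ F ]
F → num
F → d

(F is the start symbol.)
F → d

To find M[F, 'd'], we find productions for F where 'd' is in the predict set (PREDICT(N → α) = (FIRST(α) \ {ε}) ∪ (FOLLOW(N) if α ⇒* ε)).

F → [ F ]: PREDICT = { '[' }
F → num: PREDICT = { 'num' }
F → d: PREDICT = { 'd' }
  'd' is in predict set, so this production goes in M[F, 'd']

M[F, 'd'] = F → d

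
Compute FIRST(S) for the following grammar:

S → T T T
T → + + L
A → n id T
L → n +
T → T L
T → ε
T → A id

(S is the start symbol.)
{ '+', 'n', ε }

To compute FIRST(S), examine every production with S on the left-hand side, reading each right-hand side left to right until a non-nullable symbol is reached.

FIRST sets of the other non-terminals involved (by the same procedure, iterated to a fixed point):
  FIRST(T) = { '+', 'n', ε }

From S → T T T:
  - T is a non-terminal: add FIRST(T) \ {ε} = { '+', 'n' }
    T is nullable, so continue to the next symbol
  - T is a non-terminal: add FIRST(T) \ {ε} = { '+', 'n' }
    T is nullable, so continue to the next symbol
  - T is a non-terminal: add FIRST(T) \ {ε} = { '+', 'n' }
    T is nullable and nothing follows, so the whole right-hand side can vanish: ε ∈ FIRST(S)

Collecting: FIRST(S) = { '+', 'n', ε }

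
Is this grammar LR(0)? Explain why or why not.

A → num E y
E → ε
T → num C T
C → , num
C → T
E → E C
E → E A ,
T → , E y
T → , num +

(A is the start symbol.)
No. Shift-reduce conflict between [E → .] and [C → , . num]

Augment with A' → A and build the canonical LR(0) collection (I0 = CLOSURE({[A' → . A]}), then GOTO on every symbol after a dot until no new states appear). It has 20 states:
  I0: { [A → . num E y], [A' → . A] }  — shift
  I1: { [A' → A .] }  — accept
  I2: { [A → num . E y], [E → . E A ,], [E → . E C], [E → .] }  — reduce
  I3: { [A → . num E y], [A → num E . y], [C → . , num], [C → . T], [E → E . A ,], [E → E . C], [T → . , E y], [T → . , num +], [T → . num C T] }  — shift
  I4: { [C → , . num], [E → . E A ,], [E → . E C], [E → .], [T → , . E y], [T → , . num +] }  — shift, reduce
  I5: { [E → E A . ,] }  — shift
  I6: { [E → E C .] }  — reduce
  I7: { [C → T .] }  — reduce
  I8: { [A → num . E y], [C → . , num], [C → . T], [E → . E A ,], [E → . E C], [E → .], [T → . , E y], [T → . , num +], [T → . num C T], [T → num . C T] }  — shift, reduce
  I9: { [A → num E y .] }  — reduce
  I10: { [T → . , E y], [T → . , num +], [T → . num C T], [T → num C . T] }  — shift
  I11: { [C → . , num], [C → . T], [T → . , E y], [T → . , num +], [T → . num C T], [T → num . C T] }  — shift
  I12: { [E → . E A ,], [E → . E C], [E → .], [T → , . E y], [T → , . num +] }  — shift, reduce
  I13: { [T → num C T .] }  — reduce
  I14: { [A → . num E y], [C → . , num], [C → . T], [E → E . A ,], [E → E . C], [T → , E . y], [T → . , E y], [T → . , num +], [T → . num C T] }  — shift
  I15: { [T → , num . +] }  — shift
  I16: { [T → , num + .] }  — reduce
  I17: { [T → , E y .] }  — reduce
  I18: { [E → E A , .] }  — reduce
  I19: { [C → , num .], [T → , num . +] }  — shift, reduce

Conflict in state I4:
  Shift-reduce conflict between [E → .] and [C → , . num]
So the grammar is NOT LR(0).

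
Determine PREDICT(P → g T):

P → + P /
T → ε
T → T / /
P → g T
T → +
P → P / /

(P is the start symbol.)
PREDICT(P → g T) = (FIRST(RHS) \ {ε}) ∪ (FOLLOW(P) if ε ∈ FIRST(RHS), i.e. RHS ⇒* ε)
FIRST(g T) = { 'g' }
ε ∉ FIRST(g T), so FOLLOW(P) is not added.
PREDICT(P → g T) = { 'g' }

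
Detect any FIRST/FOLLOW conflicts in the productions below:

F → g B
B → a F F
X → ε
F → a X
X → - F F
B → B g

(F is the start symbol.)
A FIRST/FOLLOW conflict occurs when a non-terminal N has a nullable alternative N → β (β ⇒* ε) and another alternative N → α with FIRST(α) ∩ FOLLOW(N) ≠ ∅: on such a lookahead the parser cannot decide between expanding α and letting N vanish via β.

Nullable non-terminals: X.

X: nullable alternative(s) X → ε; FOLLOW(X) = { $, 'a', 'g' }
  X → ε: FIRST \ {ε} = { } — this is the only nullable alternative, skip
  X → - F F: FIRST \ {ε} = { '-' } — disjoint from FOLLOW(X)

B, F have no nullable alternative, so no FIRST/FOLLOW check is needed there.

No FIRST/FOLLOW conflicts found.

Answer: No FIRST/FOLLOW conflicts.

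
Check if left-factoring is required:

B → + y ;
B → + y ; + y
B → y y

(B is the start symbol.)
Yes, B has productions with common prefix '+ y ;'

Left-factoring is needed when two productions for the same non-terminal
share a common prefix on the right-hand side.

Productions for B:
  B → + y ;
  B → + y ; + y
  B → y y

Found common prefix '+ y ;' in productions for B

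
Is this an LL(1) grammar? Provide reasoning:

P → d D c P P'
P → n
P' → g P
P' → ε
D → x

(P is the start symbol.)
A grammar is LL(1) if for each non-terminal N with multiple productions, the predict sets of those productions are pairwise disjoint, where PREDICT(N → α) = (FIRST(α) \ {ε}) ∪ (FOLLOW(N) if α ⇒* ε).

Relevant sets:
  FOLLOW(P') = { $, 'g' }

For P:
  PREDICT(P → d D c P P') = { 'd' }
  PREDICT(P → n) = { 'n' }
For P':
  PREDICT(P' → g P) = { 'g' }
  PREDICT(P' → ε) = { $, 'g' }
D has a single production, so nothing to check there.

Conflict found: Predict set conflict for P': { 'g' }
The grammar is NOT LL(1).

Answer: No. Predict set conflict for P': { 'g' }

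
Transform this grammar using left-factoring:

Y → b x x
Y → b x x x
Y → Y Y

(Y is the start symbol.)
Y → b x x Y'
Y' → ε
Y' → x
Y → Y Y

Left-factoring transforms A → αβ₁ | αβ₂ into A → αA' and A' → β₁ | β₂
(α is the longest common prefix among the alternatives). Repeat until
no nonterminal has two alternatives with a common prefix.

Round 1: Y has alternatives sharing prefix 'b x x'. Introduce Y': Y → b x x Y'
  Add: Y' → ε
  Add: Y' → x

No remaining common prefixes — done.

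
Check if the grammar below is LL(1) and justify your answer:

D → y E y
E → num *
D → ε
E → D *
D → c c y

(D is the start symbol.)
Yes, the grammar is LL(1).

Relevant sets:
  FIRST(D) = { 'c', 'y', ε }
  FOLLOW(D) = { $, '*' }

For D:
  PREDICT(D → y E y) = { 'y' }
  PREDICT(D → ε) = { $, '*' }
  PREDICT(D → c c y) = { 'c' }
For E:
  PREDICT(E → num '*') = { 'num' }
  PREDICT(E → D '*') = { '*', 'c', 'y' }

All predict sets are disjoint. The grammar IS LL(1).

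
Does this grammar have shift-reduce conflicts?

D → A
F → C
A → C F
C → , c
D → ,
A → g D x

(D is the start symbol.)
Yes — I1: [D → , .] vs [C → , . c]

A shift-reduce conflict occurs when an LR(0) state has both:
  - a complete (reduce) item [A → α .] (dot at the end), and
  - a shift item [B → β . c γ] (dot before a terminal).

Augment with D' → D and build the canonical LR(0) collection (I0 = CLOSURE({[D' → . D]}), then GOTO on every symbol after a dot until no new states appear). It has 12 states:
  I0: { [A → . C F], [A → . g D x], [C → . , c], [D → . ,], [D → . A], [D' → . D] }  — shift
  I1: { [C → , . c], [D → , .] }  — shift, reduce
  I2: { [D → A .] }  — reduce
  I3: { [A → C . F], [C → . , c], [F → . C] }  — shift
  I4: { [D' → D .] }  — accept
  I5: { [A → . C F], [A → . g D x], [A → g . D x], [C → . , c], [D → . ,], [D → . A] }  — shift
  I6: { [A → g D . x] }  — shift
  I7: { [A → g D x .] }  — reduce
  I8: { [C → , . c] }  — shift
  I9: { [F → C .] }  — reduce
  I10: { [A → C F .] }  — reduce
  I11: { [C → , c .] }  — reduce

I1 contains reduce item [D → , .] and shift item [C → , . c] — shift-reduce conflict.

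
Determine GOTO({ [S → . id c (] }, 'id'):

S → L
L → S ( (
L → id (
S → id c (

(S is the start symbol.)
{ [S → id . c (] }

GOTO(I, 'id') = CLOSURE({ [A → αX.β] : [A → α.Xβ] ∈ I, X = 'id' })

Items with dot before 'id', with the dot advanced:
  [S → . id c (] → [S → id . c (]
Closure adds nothing (no advanced item has the dot before a non-terminal).

GOTO = { [S → id . c (] }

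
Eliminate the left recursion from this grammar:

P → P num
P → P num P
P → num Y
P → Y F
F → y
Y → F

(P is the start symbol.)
P is directly left-recursive. The standard transformation for
  A → A α₁ | ... | A α_m | β₁ | ... | β_n
is
  A  → β₁ A' | ... | β_n A'
  A' → α₁ A' | ... | α_m A' | ε

P → num Y becomes P → num Y P'
P → Y F becomes P → Y F P'
P → P num becomes P' → num P'
P → P num P becomes P' → num P P'
Add P' → ε

Productions for other non-terminals are unchanged:
  F → y
  Y → F

Resulting grammar:
P → num Y P'
P → Y F P'
P' → num P'
P' → num P P'
P' → ε
F → y
Y → F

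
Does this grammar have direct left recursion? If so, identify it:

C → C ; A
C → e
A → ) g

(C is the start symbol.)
Yes, C is left-recursive

Direct left recursion occurs when N → N α for some non-terminal N (the right-hand side begins with the left-hand side itself).

C → C ; A: LEFT RECURSIVE (starts with C)
C → e: starts with e
A → ) g: starts with ')'

The grammar has direct left recursion on: C.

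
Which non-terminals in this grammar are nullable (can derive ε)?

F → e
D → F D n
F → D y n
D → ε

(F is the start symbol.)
ε-productions: D → ε
So D is immediately nullable.
No further non-terminal can be added: every production for the remaining non-terminals contains a terminal or a non-nullable non-terminal.
Nullable = { 'D' }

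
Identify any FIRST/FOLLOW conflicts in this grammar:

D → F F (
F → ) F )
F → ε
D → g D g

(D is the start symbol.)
A FIRST/FOLLOW conflict occurs when a non-terminal N has a nullable alternative N → β (β ⇒* ε) and another alternative N → α with FIRST(α) ∩ FOLLOW(N) ≠ ∅: on such a lookahead the parser cannot decide between expanding α and letting N vanish via β.

Nullable non-terminals: F.

F: nullable alternative(s) F → ε; FOLLOW(F) = { '(', ')' }
  F → ) F ): FIRST \ {ε} = { ')' } — overlaps FOLLOW(F) on { ')' }: CONFLICT
  F → ε: FIRST \ {ε} = { } — this is the only nullable alternative, skip

D has no nullable alternative, so no FIRST/FOLLOW check is needed there.

So the grammar has 1 FIRST/FOLLOW conflict (marked CONFLICT above).

Answer: Yes. F → ')' F ')' with FOLLOW(F) on { ')' }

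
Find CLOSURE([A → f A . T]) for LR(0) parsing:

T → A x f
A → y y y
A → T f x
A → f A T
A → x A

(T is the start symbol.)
{ [A → . T f x], [A → . f A T], [A → . x A], [A → . y y y], [A → f A . T], [T → . A x f] }

Start with: [A → f A . T]
  [A → f A . T] has the dot before T: add [T → . A x f]
  [T → . A x f] has the dot before A: add [A → . y y y], [A → . T f x], [A → . f A T], [A → . x A]
No further items can be added.

CLOSURE = { [A → . T f x], [A → . f A T], [A → . x A], [A → . y y y], [A → f A . T], [T → . A x f] }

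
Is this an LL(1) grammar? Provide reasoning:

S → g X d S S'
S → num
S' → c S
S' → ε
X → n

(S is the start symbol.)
A grammar is LL(1) if for each non-terminal N with multiple productions, the predict sets of those productions are pairwise disjoint, where PREDICT(N → α) = (FIRST(α) \ {ε}) ∪ (FOLLOW(N) if α ⇒* ε).

Relevant sets:
  FOLLOW(S') = { $, 'c' }

For S:
  PREDICT(S → g X d S S') = { 'g' }
  PREDICT(S → num) = { 'num' }
For S':
  PREDICT(S' → c S) = { 'c' }
  PREDICT(S' → ε) = { $, 'c' }
X has a single production, so nothing to check there.

Conflict found: Predict set conflict for S': { 'c' }
The grammar is NOT LL(1).

Answer: No. Predict set conflict for S': { 'c' }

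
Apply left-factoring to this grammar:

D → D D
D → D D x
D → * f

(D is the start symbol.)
D → D D D'
D' → ε
D' → x
D → * f

Left-factoring transforms A → αβ₁ | αβ₂ into A → αA' and A' → β₁ | β₂
(α is the longest common prefix among the alternatives). Repeat until
no nonterminal has two alternatives with a common prefix.

Round 1: D has alternatives sharing prefix 'D D'. Introduce D': D → D D D'
  Add: D' → ε
  Add: D' → x

No remaining common prefixes — done.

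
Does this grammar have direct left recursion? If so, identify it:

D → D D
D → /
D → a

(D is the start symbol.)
Yes, D is left-recursive

D → D D: LEFT RECURSIVE (starts with D)
D → /: starts with '/'
D → a: starts with a

The grammar has direct left recursion on: D.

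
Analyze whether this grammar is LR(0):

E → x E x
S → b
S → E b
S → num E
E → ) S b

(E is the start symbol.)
Yes, the grammar is LR(0)

Augment with E' → E and build the canonical LR(0) collection (I0 = CLOSURE({[E' → . E]}), then GOTO on every symbol after a dot until no new states appear). It has 13 states:
  I0: { [E → . ) S b], [E → . x E x], [E' → . E] }  — shift
  I1: { [E → ) . S b], [E → . ) S b], [E → . x E x], [S → . E b], [S → . b], [S → . num E] }  — shift
  I2: { [E' → E .] }  — accept
  I3: { [E → . ) S b], [E → . x E x], [E → x . E x] }  — shift
  I4: { [E → x E . x] }  — shift
  I5: { [E → x E x .] }  — reduce
  I6: { [S → E . b] }  — shift
  I7: { [E → ) S . b] }  — shift
  I8: { [S → b .] }  — reduce
  I9: { [E → . ) S b], [E → . x E x], [S → num . E] }  — shift
  I10: { [S → num E .] }  — reduce
  I11: { [E → ) S b .] }  — reduce
  I12: { [S → E b .] }  — reduce

Every state is either a pure shift/goto state or contains exactly one complete item and nothing to shift — no conflicts. The grammar is LR(0).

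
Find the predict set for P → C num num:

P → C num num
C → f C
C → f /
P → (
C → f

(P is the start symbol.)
PREDICT(P → C num num) = (FIRST(RHS) \ {ε}) ∪ (FOLLOW(P) if ε ∈ FIRST(RHS), i.e. RHS ⇒* ε)
FIRST(C) = { 'f' }
FIRST(C num num) = { 'f' }
ε ∉ FIRST(C num num), so FOLLOW(P) is not added.
PREDICT(P → C num num) = { 'f' }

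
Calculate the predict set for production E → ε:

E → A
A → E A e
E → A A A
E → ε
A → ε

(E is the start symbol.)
{ $, 'e' }

PREDICT(E → ε) = (FIRST(RHS) \ {ε}) ∪ (FOLLOW(E) if ε ∈ FIRST(RHS), i.e. RHS ⇒* ε)
The right-hand side is ε (FIRST(ε) = { ε }), so the predict set is FOLLOW(E) = { $, 'e' }
PREDICT(E → ε) = { $, 'e' }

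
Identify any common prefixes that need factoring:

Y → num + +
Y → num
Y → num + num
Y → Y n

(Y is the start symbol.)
Left-factoring is needed when two productions for the same non-terminal
share a common prefix on the right-hand side.

Productions for Y:
  Y → num + +
  Y → num
  Y → num + num
  Y → Y n

Found common prefix 'num' in productions for Y

Answer: Yes, Y has productions with common prefix 'num'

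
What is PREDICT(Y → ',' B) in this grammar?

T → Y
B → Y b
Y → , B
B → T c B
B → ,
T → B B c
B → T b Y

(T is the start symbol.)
{ ',' }

PREDICT(Y → ',' B) = (FIRST(RHS) \ {ε}) ∪ (FOLLOW(Y) if ε ∈ FIRST(RHS), i.e. RHS ⇒* ε)
FIRST(',' B) = { ',' }
ε ∉ FIRST(',' B), so FOLLOW(Y) is not added.
PREDICT(Y → ',' B) = { ',' }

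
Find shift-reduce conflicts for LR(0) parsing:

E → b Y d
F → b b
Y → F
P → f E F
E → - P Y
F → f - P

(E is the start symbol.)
Augment with E' → E and build the canonical LR(0) collection (I0 = CLOSURE({[E' → . E]}), then GOTO on every symbol after a dot until no new states appear). It has 17 states:
  I0: { [E → . - P Y], [E → . b Y d], [E' → . E] }  — shift
  I1: { [E → - . P Y], [P → . f E F] }  — shift
  I2: { [E' → E .] }  — accept
  I3: { [E → b . Y d], [F → . b b], [F → . f - P], [Y → . F] }  — shift
  I4: { [Y → F .] }  — reduce
  I5: { [E → b Y . d] }  — shift
  I6: { [F → b . b] }  — shift
  I7: { [F → f . - P] }  — shift
  I8: { [F → f - . P], [P → . f E F] }  — shift
  I9: { [F → f - P .] }  — reduce
  I10: { [E → . - P Y], [E → . b Y d], [P → f . E F] }  — shift
  I11: { [F → . b b], [F → . f - P], [P → f E . F] }  — shift
  I12: { [P → f E F .] }  — reduce
  I13: { [F → b b .] }  — reduce
  I14: { [E → b Y d .] }  — reduce
  I15: { [E → - P . Y], [F → . b b], [F → . f - P], [Y → . F] }  — shift
  I16: { [E → - P Y .] }  — reduce

No state contains both a complete item and a shift item.

Answer: No shift-reduce conflicts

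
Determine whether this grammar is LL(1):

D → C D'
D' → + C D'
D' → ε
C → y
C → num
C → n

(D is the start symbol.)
Yes, the grammar is LL(1).

Relevant sets:
  FOLLOW(D') = { $ }

For D':
  PREDICT(D' → '+' C D') = { '+' }
  PREDICT(D' → ε) = { $ }
For C:
  PREDICT(C → y) = { 'y' }
  PREDICT(C → num) = { 'num' }
  PREDICT(C → n) = { 'n' }
D has a single production, so nothing to check there.

All predict sets are disjoint. The grammar IS LL(1).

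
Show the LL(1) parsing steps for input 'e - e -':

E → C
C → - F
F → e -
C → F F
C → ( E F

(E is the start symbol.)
LL(1) parsing maintains a stack (initially the start symbol over $) and the input. At each step: if the stack top is a terminal, match it against the current input token; if it is a non-terminal N, replace it with the RHS of M[N, lookahead] (the unique production whose predict set contains the lookahead).

Stack is shown with the top on the left.

Stack    Input      Action
--------------------------
E $      e - e - $  output E → C
C $      e - e - $  output C → F F
F F $    e - e - $  output F → e -
e - F $  e - e - $  match 'e'
- F $    - e - $    match '-'
F $      e - $      output F → e -
e - $    e - $      match 'e'
- $      - $        match '-'
$        $          accept

The string is accepted.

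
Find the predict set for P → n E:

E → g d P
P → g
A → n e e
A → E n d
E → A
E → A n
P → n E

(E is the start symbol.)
PREDICT(P → n E) = (FIRST(RHS) \ {ε}) ∪ (FOLLOW(P) if ε ∈ FIRST(RHS), i.e. RHS ⇒* ε)
FIRST(n E) = { 'n' }
ε ∉ FIRST(n E), so FOLLOW(P) is not added.
PREDICT(P → n E) = { 'n' }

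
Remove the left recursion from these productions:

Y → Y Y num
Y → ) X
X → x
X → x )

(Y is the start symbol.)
Y → ) X Y'
Y' → Y num Y'
Y' → ε
X → x
X → x )

Y is directly left-recursive. The standard transformation for
  A → A α₁ | ... | A α_m | β₁ | ... | β_n
is
  A  → β₁ A' | ... | β_n A'
  A' → α₁ A' | ... | α_m A' | ε

Y → ) X becomes Y → ) X Y'
Y → Y Y num becomes Y' → Y num Y'
Add Y' → ε

Productions for other non-terminals are unchanged:
  X → x
  X → x )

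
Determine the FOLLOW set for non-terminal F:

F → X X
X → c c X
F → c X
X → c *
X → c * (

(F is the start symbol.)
{ $ }

To compute FOLLOW(F), find every occurrence of F on a right-hand side N → α F β: add FIRST(β) \ {ε}, and if β is empty or nullable also add FOLLOW(N). Iterate to a fixed point.

F is the start symbol, so $ ∈ FOLLOW(F).
F does not occur on any right-hand side.

Taking the union: FOLLOW(F) = { $ }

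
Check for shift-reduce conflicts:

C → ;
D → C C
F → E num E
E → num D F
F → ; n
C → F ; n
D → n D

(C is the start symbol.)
Yes — I1: [C → ; .] vs [F → ; . n]

A shift-reduce conflict occurs when an LR(0) state has both:
  - a complete (reduce) item [A → α .] (dot at the end), and
  - a shift item [B → β . c γ] (dot before a terminal).

Augment with C' → C and build the canonical LR(0) collection (I0 = CLOSURE({[C' → . C]}), then GOTO on every symbol after a dot until no new states appear). It has 18 states:
  I0: { [C → . ;], [C → . F ; n], [C' → . C], [E → . num D F], [F → . ; n], [F → . E num E] }  — shift
  I1: { [C → ; .], [F → ; . n] }  — shift, reduce
  I2: { [C' → C .] }  — accept
  I3: { [F → E . num E] }  — shift
  I4: { [C → F . ; n] }  — shift
  I5: { [C → . ;], [C → . F ; n], [D → . C C], [D → . n D], [E → . num D F], [E → num . D F], [F → . ; n], [F → . E num E] }  — shift
  I6: { [C → . ;], [C → . F ; n], [D → C . C], [E → . num D F], [F → . ; n], [F → . E num E] }  — shift
  I7: { [E → . num D F], [E → num D . F], [F → . ; n], [F → . E num E] }  — shift
  I8: { [C → . ;], [C → . F ; n], [D → . C C], [D → . n D], [D → n . D], [E → . num D F], [F → . ; n], [F → . E num E] }  — shift
  I9: { [D → n D .] }  — reduce
  I10: { [F → ; . n] }  — shift
  I11: { [E → num D F .] }  — reduce
  I12: { [F → ; n .] }  — reduce
  I13: { [D → C C .] }  — reduce
  I14: { [C → F ; . n] }  — shift
  I15: { [C → F ; n .] }  — reduce
  I16: { [E → . num D F], [F → E num . E] }  — shift
  I17: { [F → E num E .] }  — reduce

I1 contains reduce item [C → ; .] and shift item [F → ; . n] — shift-reduce conflict.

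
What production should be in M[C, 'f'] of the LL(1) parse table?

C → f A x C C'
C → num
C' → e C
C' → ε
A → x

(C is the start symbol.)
C → f A x C C'

To find M[C, 'f'], we find productions for C where 'f' is in the predict set (PREDICT(N → α) = (FIRST(α) \ {ε}) ∪ (FOLLOW(N) if α ⇒* ε)).

C → f A x C C': PREDICT = { 'f' }
  'f' is in predict set, so this production goes in M[C, 'f']
C → num: PREDICT = { 'num' }

M[C, 'f'] = C → f A x C C'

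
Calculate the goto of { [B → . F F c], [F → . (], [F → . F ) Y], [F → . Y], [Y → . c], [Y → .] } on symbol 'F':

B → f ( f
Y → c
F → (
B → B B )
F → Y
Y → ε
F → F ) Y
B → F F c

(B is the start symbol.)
{ [B → F . F c], [F → . (], [F → . F ) Y], [F → . Y], [F → F . ) Y], [Y → . c], [Y → .] }

GOTO(I, 'F') = CLOSURE({ [A → αX.β] : [A → α.Xβ] ∈ I, X = 'F' })

Items with dot before 'F', with the dot advanced:
  [B → . F F c] → [B → F . F c]
  [F → . F ) Y] → [F → F . ) Y]
Closure of the advanced items:
  [B → F . F c] has the dot before F: add [F → . (], [F → . Y], [F → . F ) Y]
  [F → . Y] has the dot before Y: add [Y → . c], [Y → .]

GOTO = { [B → F . F c], [F → . (], [F → . F ) Y], [F → . Y], [F → F . ) Y], [Y → . c], [Y → .] }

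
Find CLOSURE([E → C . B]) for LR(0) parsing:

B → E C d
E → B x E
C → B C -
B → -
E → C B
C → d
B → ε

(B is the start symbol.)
{ [B → . -], [B → . E C d], [B → .], [C → . B C -], [C → . d], [E → . B x E], [E → . C B], [E → C . B] }

To compute CLOSURE, for each item [A → α.Bβ] where B is a non-terminal, add [B → .γ] for all productions B → γ; repeat for the newly added items until nothing changes.

Start with: [E → C . B]
  [E → C . B] has the dot before B: add [B → . E C d], [B → . -], [B → .]
  [B → . E C d] has the dot before E: add [E → . B x E], [E → . C B]
  [E → . C B] has the dot before C: add [C → . B C -], [C → . d]
No further items can be added.

CLOSURE = { [B → . -], [B → . E C d], [B → .], [C → . B C -], [C → . d], [E → . B x E], [E → . C B], [E → C . B] }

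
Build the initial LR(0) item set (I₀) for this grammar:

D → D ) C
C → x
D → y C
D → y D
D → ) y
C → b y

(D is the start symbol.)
First, augment the grammar with D' → D
I₀ = CLOSURE({ [D' → . D] }):
  [D' → . D] has the dot before D: add [D → . D ) C], [D → . y C], [D → . y D], [D → . ) y]
No further items can be added.

I₀ = { [D → . ) y], [D → . D ) C], [D → . y C], [D → . y D], [D' → . D] }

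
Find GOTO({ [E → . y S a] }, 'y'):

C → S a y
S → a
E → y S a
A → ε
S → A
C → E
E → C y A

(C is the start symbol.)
{ [A → .], [E → y . S a], [S → . A], [S → . a] }

GOTO(I, 'y') = CLOSURE({ [A → αX.β] : [A → α.Xβ] ∈ I, X = 'y' })

Items with dot before 'y', with the dot advanced:
  [E → . y S a] → [E → y . S a]
Closure of the advanced items:
  [E → y . S a] has the dot before S: add [S → . a], [S → . A]
  [S → . A] has the dot before A: add [A → .]

GOTO = { [A → .], [E → y . S a], [S → . A], [S → . a] }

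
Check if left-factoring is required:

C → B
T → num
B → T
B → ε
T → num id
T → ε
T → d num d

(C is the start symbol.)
Left-factoring is needed when two productions for the same non-terminal
share a common prefix on the right-hand side.

Productions for T:
  T → num
  T → num id
  T → ε
  T → d num d
Productions for B:
  B → T
  B → ε

Found common prefix 'num' in productions for T

Answer: Yes, T has productions with common prefix 'num'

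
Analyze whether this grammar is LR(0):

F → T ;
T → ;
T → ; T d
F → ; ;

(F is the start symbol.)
A grammar is LR(0) if no state in the canonical LR(0) collection has:
  - both a shift item (dot before a terminal) and a complete item (shift-reduce conflict), or
  - two or more complete items (reduce-reduce conflict; the accept item [F' → F .] counts as a complete item here).

Augment with F' → F and build the canonical LR(0) collection (I0 = CLOSURE({[F' → . F]}), then GOTO on every symbol after a dot until no new states appear). It has 9 states:
  I0: { [F → . ; ;], [F → . T ;], [F' → . F], [T → . ; T d], [T → . ;] }  — shift
  I1: { [F → ; . ;], [T → . ; T d], [T → . ;], [T → ; . T d], [T → ; .] }  — shift, reduce
  I2: { [F' → F .] }  — accept
  I3: { [F → T . ;] }  — shift
  I4: { [F → T ; .] }  — reduce
  I5: { [F → ; ; .], [T → . ; T d], [T → . ;], [T → ; . T d], [T → ; .] }  — shift, 2 reduces
  I6: { [T → ; T . d] }  — shift
  I7: { [T → ; T d .] }  — reduce
  I8: { [T → . ; T d], [T → . ;], [T → ; . T d], [T → ; .] }  — shift, reduce

Conflict in state I1:
  Shift-reduce conflict between [T → ; .] and [F → ; . ;]
So the grammar is NOT LR(0).

Answer: No. Shift-reduce conflict between [T → ; .] and [F → ; . ;]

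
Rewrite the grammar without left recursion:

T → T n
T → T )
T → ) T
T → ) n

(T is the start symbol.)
T is directly left-recursive. The standard transformation for
  A → A α₁ | ... | A α_m | β₁ | ... | β_n
is
  A  → β₁ A' | ... | β_n A'
  A' → α₁ A' | ... | α_m A' | ε

T → ) T becomes T → ) T T'
T → ) n becomes T → ) n T'
T → T n becomes T' → n T'
T → T ) becomes T' → ) T'
Add T' → ε

Resulting grammar:
T → ) T T'
T → ) n T'
T' → n T'
T' → ) T'
T' → ε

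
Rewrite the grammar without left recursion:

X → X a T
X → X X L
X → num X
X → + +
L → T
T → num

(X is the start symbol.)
X → num X X'
X → + + X'
X' → a T X'
X' → X L X'
X' → ε
L → T
T → num

X is directly left-recursive. The standard transformation for
  A → A α₁ | ... | A α_m | β₁ | ... | β_n
is
  A  → β₁ A' | ... | β_n A'
  A' → α₁ A' | ... | α_m A' | ε

X → num X becomes X → num X X'
X → + + becomes X → + + X'
X → X a T becomes X' → a T X'
X → X X L becomes X' → X L X'
Add X' → ε

Productions for other non-terminals are unchanged:
  L → T
  T → num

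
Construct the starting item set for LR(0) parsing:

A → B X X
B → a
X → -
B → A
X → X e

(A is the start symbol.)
First, augment the grammar with A' → A
I₀ = CLOSURE({ [A' → . A] }):
  [A' → . A] has the dot before A: add [A → . B X X]
  [A → . B X X] has the dot before B: add [B → . a], [B → . A]
No further items can be added.

I₀ = { [A → . B X X], [A' → . A], [B → . A], [B → . a] }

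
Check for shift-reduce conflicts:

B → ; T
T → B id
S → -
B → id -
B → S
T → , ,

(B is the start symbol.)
Augment with B' → B and build the canonical LR(0) collection (I0 = CLOSURE({[B' → . B]}), then GOTO on every symbol after a dot until no new states appear). It has 12 states:
  I0: { [B → . ; T], [B → . S], [B → . id -], [B' → . B], [S → . -] }  — shift
  I1: { [S → - .] }  — reduce
  I2: { [B → . ; T], [B → . S], [B → . id -], [B → ; . T], [S → . -], [T → . , ,], [T → . B id] }  — shift
  I3: { [B' → B .] }  — accept
  I4: { [B → S .] }  — reduce
  I5: { [B → id . -] }  — shift
  I6: { [B → id - .] }  — reduce
  I7: { [T → , . ,] }  — shift
  I8: { [T → B . id] }  — shift
  I9: { [B → ; T .] }  — reduce
  I10: { [T → B id .] }  — reduce
  I11: { [T → , , .] }  — reduce

No state contains both a complete item and a shift item.

Answer: No shift-reduce conflicts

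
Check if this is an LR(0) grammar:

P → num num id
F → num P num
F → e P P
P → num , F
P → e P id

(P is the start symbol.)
Augment with P' → P and build the canonical LR(0) collection (I0 = CLOSURE({[P' → . P]}), then GOTO on every symbol after a dot until no new states appear). It has 16 states:
  I0: { [P → . e P id], [P → . num , F], [P → . num num id], [P' → . P] }  — shift
  I1: { [P' → P .] }  — accept
  I2: { [P → . e P id], [P → . num , F], [P → . num num id], [P → e . P id] }  — shift
  I3: { [P → num . , F], [P → num . num id] }  — shift
  I4: { [F → . e P P], [F → . num P num], [P → num , . F] }  — shift
  I5: { [P → num num . id] }  — shift
  I6: { [P → num num id .] }  — reduce
  I7: { [P → num , F .] }  — reduce
  I8: { [F → e . P P], [P → . e P id], [P → . num , F], [P → . num num id] }  — shift
  I9: { [F → num . P num], [P → . e P id], [P → . num , F], [P → . num num id] }  — shift
  I10: { [F → num P . num] }  — shift
  I11: { [F → num P num .] }  — reduce
  I12: { [F → e P . P], [P → . e P id], [P → . num , F], [P → . num num id] }  — shift
  I13: { [F → e P P .] }  — reduce
  I14: { [P → e P . id] }  — shift
  I15: { [P → e P id .] }  — reduce

Every state is either a pure shift/goto state or contains exactly one complete item and nothing to shift — no conflicts. The grammar is LR(0).

Answer: Yes, the grammar is LR(0)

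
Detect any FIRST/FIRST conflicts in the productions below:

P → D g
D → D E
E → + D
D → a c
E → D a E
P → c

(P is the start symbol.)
A FIRST/FIRST conflict occurs when two productions N → α and N → β for the same non-terminal have FIRST(α) ∩ FIRST(β) ≠ ∅ (with ε ∈ FIRST of a nullable right-hand side, so two nullable alternatives also conflict).

FIRST sets of the non-terminals at (or reachable through a nullable prefix from) the front of some alternative:
  FIRST(D) = { 'a' }

Productions for P:
  P → D g: FIRST = { 'a' }
  P → c: FIRST = { 'c' }
Productions for D:
  D → D E: FIRST = { 'a' }
  D → a c: FIRST = { 'a' }
Productions for E:
  E → + D: FIRST = { '+' }
  E → D a E: FIRST = { 'a' }

Conflict for D: D → D E and D → a c
  Overlap: { 'a' }

Answer: Yes. D → D E / D → a c on { 'a' }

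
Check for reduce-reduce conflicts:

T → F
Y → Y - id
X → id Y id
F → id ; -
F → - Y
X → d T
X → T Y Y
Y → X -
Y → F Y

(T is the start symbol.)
Augment with T' → T and build the canonical LR(0) collection (I0 = CLOSURE({[T' → . T]}), then GOTO on every symbol after a dot until no new states appear). It has 24 states:
  I0: { [F → . - Y], [F → . id ; -], [T → . F], [T' → . T] }  — shift
  I1: { [F → - . Y], [F → . - Y], [F → . id ; -], [T → . F], [X → . T Y Y], [X → . d T], [X → . id Y id], [Y → . F Y], [Y → . X -], [Y → . Y - id] }  — shift
  I2: { [T → F .] }  — reduce
  I3: { [T' → T .] }  — accept
  I4: { [F → id . ; -] }  — shift
  I5: { [F → id ; . -] }  — shift
  I6: { [F → id ; - .] }  — reduce
  I7: { [F → . - Y], [F → . id ; -], [T → . F], [T → F .], [X → . T Y Y], [X → . d T], [X → . id Y id], [Y → . F Y], [Y → . X -], [Y → . Y - id], [Y → F . Y] }  — shift, reduce
  I8: { [F → . - Y], [F → . id ; -], [T → . F], [X → . T Y Y], [X → . d T], [X → . id Y id], [X → T . Y Y], [Y → . F Y], [Y → . X -], [Y → . Y - id] }  — shift
  I9: { [Y → X . -] }  — shift
  I10: { [F → - Y .], [Y → Y . - id] }  — shift, reduce
  I11: { [F → . - Y], [F → . id ; -], [T → . F], [X → d . T] }  — shift
  I12: { [F → . - Y], [F → . id ; -], [F → id . ; -], [T → . F], [X → . T Y Y], [X → . d T], [X → . id Y id], [X → id . Y id], [Y → . F Y], [Y → . X -], [Y → . Y - id] }  — shift
  I13: { [X → id Y . id], [Y → Y . - id] }  — shift
  I14: { [Y → Y - . id] }  — shift
  I15: { [X → id Y id .] }  — reduce
  I16: { [Y → Y - id .] }  — reduce
  I17: { [X → d T .] }  — reduce
  I18: { [Y → X - .] }  — reduce
  I19: { [F → . - Y], [F → . id ; -], [T → . F], [X → . T Y Y], [X → . d T], [X → . id Y id], [X → T Y . Y], [Y → . F Y], [Y → . X -], [Y → . Y - id], [Y → Y . - id] }  — shift
  I20: { [F → - . Y], [F → . - Y], [F → . id ; -], [T → . F], [X → . T Y Y], [X → . d T], [X → . id Y id], [Y → . F Y], [Y → . X -], [Y → . Y - id], [Y → Y - . id] }  — shift
  I21: { [X → T Y Y .], [Y → Y . - id] }  — shift, reduce
  I22: { [F → . - Y], [F → . id ; -], [F → id . ; -], [T → . F], [X → . T Y Y], [X → . d T], [X → . id Y id], [X → id . Y id], [Y → . F Y], [Y → . X -], [Y → . Y - id], [Y → Y - id .] }  — shift, reduce
  I23: { [Y → F Y .], [Y → Y . - id] }  — shift, reduce

No state contains more than one complete item.

Answer: No reduce-reduce conflicts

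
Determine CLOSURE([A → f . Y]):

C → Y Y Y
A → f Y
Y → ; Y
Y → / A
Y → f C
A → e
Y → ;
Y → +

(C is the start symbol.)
To compute CLOSURE, for each item [A → α.Bβ] where B is a non-terminal, add [B → .γ] for all productions B → γ; repeat for the newly added items until nothing changes.

Start with: [A → f . Y]
  [A → f . Y] has the dot before Y: add [Y → . ; Y], [Y → . / A], [Y → . f C], [Y → . ;], [Y → . +]
No further items can be added.

CLOSURE = { [A → f . Y], [Y → . +], [Y → . / A], [Y → . ; Y], [Y → . ;], [Y → . f C] }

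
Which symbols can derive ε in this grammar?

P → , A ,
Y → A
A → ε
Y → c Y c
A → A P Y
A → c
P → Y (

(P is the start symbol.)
A non-terminal is nullable if it can derive ε (the empty string): either it has an ε-production, or it has a production whose right-hand side consists entirely of nullable non-terminals.

ε-productions: A → ε
So A is immediately nullable.
Y → A: every symbol on the right is nullable, so Y is nullable too.
No further non-terminal can be added: every production for the remaining non-terminals contains a terminal or a non-nullable non-terminal.
Nullable = { 'A', 'Y' }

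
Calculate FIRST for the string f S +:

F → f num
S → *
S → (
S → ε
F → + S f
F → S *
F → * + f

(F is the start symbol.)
{ 'f' }

To compute FIRST(f S +), process the symbols left to right:
Symbol f is a terminal. Add 'f' and stop.
FIRST(f S +) = { 'f' }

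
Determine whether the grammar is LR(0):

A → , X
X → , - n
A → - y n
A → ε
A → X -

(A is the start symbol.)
No. Shift-reduce conflict between [A → .] and [A → . , X]

A grammar is LR(0) if no state in the canonical LR(0) collection has:
  - both a shift item (dot before a terminal) and a complete item (shift-reduce conflict), or
  - two or more complete items (reduce-reduce conflict; the accept item [A' → A .] counts as a complete item here).

Augment with A' → A and build the canonical LR(0) collection (I0 = CLOSURE({[A' → . A]}), then GOTO on every symbol after a dot until no new states appear). It has 12 states:
  I0: { [A → . , X], [A → . - y n], [A → . X -], [A → .], [A' → . A], [X → . , - n] }  — shift, reduce
  I1: { [A → , . X], [X → , . - n], [X → . , - n] }  — shift
  I2: { [A → - . y n] }  — shift
  I3: { [A' → A .] }  — accept
  I4: { [A → X . -] }  — shift
  I5: { [A → X - .] }  — reduce
  I6: { [A → - y . n] }  — shift
  I7: { [A → - y n .] }  — reduce
  I8: { [X → , . - n] }  — shift
  I9: { [X → , - . n] }  — shift
  I10: { [A → , X .] }  — reduce
  I11: { [X → , - n .] }  — reduce

Conflict in state I0:
  Shift-reduce conflict between [A → .] and [A → . , X]
So the grammar is NOT LR(0).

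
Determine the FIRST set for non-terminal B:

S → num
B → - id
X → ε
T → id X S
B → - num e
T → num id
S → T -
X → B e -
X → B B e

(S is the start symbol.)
From B → - id:
  - '-' is a terminal: add '-' and stop
From B → - num e:
  - '-' is a terminal: add '-' and stop

Collecting: FIRST(B) = { '-' }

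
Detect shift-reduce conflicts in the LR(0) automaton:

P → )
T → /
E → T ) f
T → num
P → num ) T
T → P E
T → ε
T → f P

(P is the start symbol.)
Augment with P' → P and build the canonical LR(0) collection (I0 = CLOSURE({[P' → . P]}), then GOTO on every symbol after a dot until no new states appear). It has 15 states:
  I0: { [P → . )], [P → . num ) T], [P' → . P] }  — shift
  I1: { [P → ) .] }  — reduce
  I2: { [P' → P .] }  — accept
  I3: { [P → num . ) T] }  — shift
  I4: { [P → . )], [P → . num ) T], [P → num ) . T], [T → . /], [T → . P E], [T → . f P], [T → . num], [T → .] }  — shift, reduce
  I5: { [T → / .] }  — reduce
  I6: { [E → . T ) f], [P → . )], [P → . num ) T], [T → . /], [T → . P E], [T → . f P], [T → . num], [T → .], [T → P . E] }  — shift, reduce
  I7: { [P → num ) T .] }  — reduce
  I8: { [P → . )], [P → . num ) T], [T → f . P] }  — shift
  I9: { [P → num . ) T], [T → num .] }  — shift, reduce
  I10: { [T → f P .] }  — reduce
  I11: { [T → P E .] }  — reduce
  I12: { [E → T . ) f] }  — shift
  I13: { [E → T ) . f] }  — shift
  I14: { [E → T ) f .] }  — reduce

I4 contains reduce item [T → .] and shift items [P → . )], [P → . num ) T], [T → . /], [T → . f P], [T → . num] — shift-reduce conflict.
I6 contains reduce item [T → .] and shift items [P → . )], [P → . num ) T], [T → . /], [T → . f P], [T → . num] — shift-reduce conflict.
I9 contains reduce item [T → num .] and shift item [P → num . ) T] — shift-reduce conflict.

Answer: Yes — I4: [T → .] vs [P → . )]; I6: [T → .] vs [P → . )]; I9: [T → num .] vs [P → num . ) T]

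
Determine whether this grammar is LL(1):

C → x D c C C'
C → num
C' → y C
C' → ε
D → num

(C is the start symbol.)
A grammar is LL(1) if for each non-terminal N with multiple productions, the predict sets of those productions are pairwise disjoint, where PREDICT(N → α) = (FIRST(α) \ {ε}) ∪ (FOLLOW(N) if α ⇒* ε).

Relevant sets:
  FOLLOW(C') = { $, 'y' }

For C:
  PREDICT(C → x D c C C') = { 'x' }
  PREDICT(C → num) = { 'num' }
For C':
  PREDICT(C' → y C) = { 'y' }
  PREDICT(C' → ε) = { $, 'y' }
D has a single production, so nothing to check there.

Conflict found: Predict set conflict for C': { 'y' }
The grammar is NOT LL(1).

Answer: No. Predict set conflict for C': { 'y' }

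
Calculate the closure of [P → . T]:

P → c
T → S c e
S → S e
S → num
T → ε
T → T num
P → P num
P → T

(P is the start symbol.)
To compute CLOSURE, for each item [A → α.Bβ] where B is a non-terminal, add [B → .γ] for all productions B → γ; repeat for the newly added items until nothing changes.

Start with: [P → . T]
  [P → . T] has the dot before T: add [T → . S c e], [T → .], [T → . T num]
  [T → . S c e] has the dot before S: add [S → . S e], [S → . num]
No further items can be added.

CLOSURE = { [P → . T], [S → . S e], [S → . num], [T → . S c e], [T → . T num], [T → .] }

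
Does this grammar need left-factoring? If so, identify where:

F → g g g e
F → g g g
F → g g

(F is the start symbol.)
Left-factoring is needed when two productions for the same non-terminal
share a common prefix on the right-hand side.

Productions for F:
  F → g g g e
  F → g g g
  F → g g

Found common prefix 'g g' in productions for F

Answer: Yes, F has productions with common prefix 'g g'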